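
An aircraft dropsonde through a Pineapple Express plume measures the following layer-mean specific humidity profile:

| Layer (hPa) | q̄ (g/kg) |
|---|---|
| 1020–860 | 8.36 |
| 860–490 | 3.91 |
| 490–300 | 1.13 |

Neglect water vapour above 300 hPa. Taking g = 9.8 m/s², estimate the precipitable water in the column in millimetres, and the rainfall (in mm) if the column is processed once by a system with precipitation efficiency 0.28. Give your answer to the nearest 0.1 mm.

Precipitable water is the column-integrated vapour mass per unit area: PW = (1/g) Σ q̄ Δp, with q in kg/kg and Δp in Pa (1 kg/m² of water = 1 mm).
Layer 1020–860 hPa: Δp = 160 hPa = 16000 Pa, q̄ = 0.00836 kg/kg → 0.00836 × 16000 / 9.8 = 13.65 mm
Layer 860–490 hPa: Δp = 370 hPa = 37000 Pa, q̄ = 0.00391 kg/kg → 0.00391 × 37000 / 9.8 = 14.76 mm
Layer 490–300 hPa: Δp = 190 hPa = 19000 Pa, q̄ = 0.00113 kg/kg → 0.00113 × 19000 / 9.8 = 2.19 mm
PW = 13.65 + 14.76 + 2.19 = 30.60 ≈ 30.6 mm.
Rainfall = ε × PW = 0.28 × 30.6 = 8.6 mm.

PW ≈ 30.6 mm; rainfall ≈ 8.6 mm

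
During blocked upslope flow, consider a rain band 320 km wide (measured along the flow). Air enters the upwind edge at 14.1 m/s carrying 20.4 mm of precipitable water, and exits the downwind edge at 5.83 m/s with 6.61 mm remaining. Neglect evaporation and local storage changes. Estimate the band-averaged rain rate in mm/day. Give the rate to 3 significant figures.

R ≈ 67.3 mm/day

Column moisture flux per unit crosswind length is F = V × PW.
Inflow: F_in = 14.1 × 20.4 = 287.64 mm·m/s
Outflow: F_out = 5.83 × 6.61 = 38.5363 mm·m/s
Steady-state rate R = (F_in − F_out)/L = (287.64 − 38.5363) / 320000 m = 7.784e-04 mm/s.
R = 7.784e-04 × 3600 × 24 = 67.3 mm/day.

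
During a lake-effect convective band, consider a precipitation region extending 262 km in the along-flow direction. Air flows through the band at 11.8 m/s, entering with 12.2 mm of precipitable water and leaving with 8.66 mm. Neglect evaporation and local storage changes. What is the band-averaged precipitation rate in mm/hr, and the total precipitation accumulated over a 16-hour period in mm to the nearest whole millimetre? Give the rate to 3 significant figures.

Column moisture flux per unit crosswind length is F = V × PW.
Inflow: F_in = 11.8 × 12.2 = 143.96 mm·m/s
Outflow: F_out = 11.8 × 8.66 = 102.188 mm·m/s
Steady-state rate R = (F_in − F_out)/L = (143.96 − 102.188) / 262000 m = 1.594e-04 mm/s.
R = 1.594e-04 × 3600 = 0.574 mm/hr.
Over 16 h: total = 0.574 × 16 = 9.184 ≈ 9 mm.

R ≈ 0.574 mm/hr; total ≈ 9 mm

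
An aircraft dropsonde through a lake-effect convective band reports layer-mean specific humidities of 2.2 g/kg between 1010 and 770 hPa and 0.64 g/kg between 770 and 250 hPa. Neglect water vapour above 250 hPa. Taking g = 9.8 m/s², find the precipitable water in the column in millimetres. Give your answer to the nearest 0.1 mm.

PW ≈ 8.8 mm

Precipitable water is the column-integrated vapour mass per unit area: PW = (1/g) Σ q̄ Δp, with q in kg/kg and Δp in Pa (1 kg/m² of water = 1 mm).
Layer 1010–770 hPa: Δp = 240 hPa = 24000 Pa, q̄ = 0.0022 kg/kg → 0.0022 × 24000 / 9.8 = 5.39 mm
Layer 770–250 hPa: Δp = 520 hPa = 52000 Pa, q̄ = 0.00064 kg/kg → 0.00064 × 52000 / 9.8 = 3.40 mm
PW = 5.39 + 3.40 = 8.79 ≈ 8.8 mm.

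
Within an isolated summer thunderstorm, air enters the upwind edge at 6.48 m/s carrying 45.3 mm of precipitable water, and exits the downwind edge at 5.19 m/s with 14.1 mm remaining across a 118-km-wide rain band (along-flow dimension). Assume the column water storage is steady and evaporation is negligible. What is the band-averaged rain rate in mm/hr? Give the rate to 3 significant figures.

R ≈ 6.72 mm/hr

Column moisture flux per unit crosswind length is F = V × PW.
Inflow: F_in = 6.48 × 45.3 = 293.544 mm·m/s
Outflow: F_out = 5.19 × 14.1 = 73.179 mm·m/s
Steady-state rate R = (F_in − F_out)/L = (293.544 − 73.179) / 118000 m = 1.867e-03 mm/s.
R = 1.867e-03 × 3600 = 6.72 mm/hr.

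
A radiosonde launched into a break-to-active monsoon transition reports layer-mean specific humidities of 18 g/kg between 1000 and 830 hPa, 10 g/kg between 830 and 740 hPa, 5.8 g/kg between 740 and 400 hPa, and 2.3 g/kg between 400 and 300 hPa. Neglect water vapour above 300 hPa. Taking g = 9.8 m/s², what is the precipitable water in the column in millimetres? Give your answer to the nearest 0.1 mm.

PW ≈ 62.9 mm

Precipitable water is the column-integrated vapour mass per unit area: PW = (1/g) Σ q̄ Δp, with q in kg/kg and Δp in Pa (1 kg/m² of water = 1 mm).
Layer 1000–830 hPa: Δp = 170 hPa = 17000 Pa, q̄ = 0.018 kg/kg → 0.018 × 17000 / 9.8 = 31.22 mm
Layer 830–740 hPa: Δp = 90 hPa = 9000 Pa, q̄ = 0.01 kg/kg → 0.01 × 9000 / 9.8 = 9.18 mm
Layer 740–400 hPa: Δp = 340 hPa = 34000 Pa, q̄ = 0.0058 kg/kg → 0.0058 × 34000 / 9.8 = 20.12 mm
Layer 400–300 hPa: Δp = 100 hPa = 10000 Pa, q̄ = 0.0023 kg/kg → 0.0023 × 10000 / 9.8 = 2.35 mm
PW = 31.22 + 9.18 + 20.12 + 2.35 = 62.87 ≈ 62.9 mm.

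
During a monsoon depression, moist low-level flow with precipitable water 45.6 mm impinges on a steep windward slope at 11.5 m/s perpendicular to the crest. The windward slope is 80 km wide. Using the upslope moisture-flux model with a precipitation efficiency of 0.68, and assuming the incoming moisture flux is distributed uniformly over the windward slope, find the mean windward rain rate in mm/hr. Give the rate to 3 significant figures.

R ≈ 16.0 mm/hr

Incoming column moisture flux per unit ridge length: F = V × PW = 11.5 × 45.6 = 524.4 mm·m/s.
Spread over the 80 km slope with efficiency ε = 0.68: R = ε·F/W = 0.68 × 524.4 / 80000 m = 4.457e-03 mm/s.
R = 4.457e-03 × 3600 = 16.0 mm/hr.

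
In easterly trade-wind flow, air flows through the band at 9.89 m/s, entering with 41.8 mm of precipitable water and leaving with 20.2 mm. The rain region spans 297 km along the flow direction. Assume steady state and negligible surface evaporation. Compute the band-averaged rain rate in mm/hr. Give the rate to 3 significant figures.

R ≈ 2.59 mm/hr

Column moisture flux per unit crosswind length is F = V × PW.
Inflow: F_in = 9.89 × 41.8 = 413.402 mm·m/s
Outflow: F_out = 9.89 × 20.2 = 199.778 mm·m/s
Steady-state rate R = (F_in − F_out)/L = (413.402 − 199.778) / 297000 m = 7.193e-04 mm/s.
R = 7.193e-04 × 3600 = 2.59 mm/hr.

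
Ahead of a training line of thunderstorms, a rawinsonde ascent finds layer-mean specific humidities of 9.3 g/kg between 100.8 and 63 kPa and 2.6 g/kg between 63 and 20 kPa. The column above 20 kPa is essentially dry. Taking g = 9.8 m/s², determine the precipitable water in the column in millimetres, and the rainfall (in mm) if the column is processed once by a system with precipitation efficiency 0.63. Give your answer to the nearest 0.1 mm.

PW ≈ 47.3 mm; rainfall ≈ 29.8 mm

Precipitable water is the column-integrated vapour mass per unit area: PW = (1/g) Σ q̄ Δp, with q in kg/kg and Δp in Pa (1 kg/m² of water = 1 mm).
Layer 100.8–63 kPa: Δp = 378 hPa = 37800 Pa, q̄ = 0.0093 kg/kg → 0.0093 × 37800 / 9.8 = 35.87 mm
Layer 63–20 kPa: Δp = 430 hPa = 43000 Pa, q̄ = 0.0026 kg/kg → 0.0026 × 43000 / 9.8 = 11.41 mm
PW = 35.87 + 11.41 = 47.28 ≈ 47.3 mm.
Rainfall = ε × PW = 0.63 × 47.3 = 29.8 mm.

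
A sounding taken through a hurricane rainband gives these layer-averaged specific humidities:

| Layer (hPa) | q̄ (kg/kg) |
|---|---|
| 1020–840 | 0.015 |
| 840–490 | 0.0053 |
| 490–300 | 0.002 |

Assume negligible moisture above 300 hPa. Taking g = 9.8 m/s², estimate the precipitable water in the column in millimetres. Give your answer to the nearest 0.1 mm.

PW ≈ 50.4 mm

Precipitable water is the column-integrated vapour mass per unit area: PW = (1/g) Σ q̄ Δp, with q in kg/kg and Δp in Pa (1 kg/m² of water = 1 mm).
Layer 1020–840 hPa: Δp = 180 hPa = 18000 Pa, q̄ = 0.015 kg/kg → 0.015 × 18000 / 9.8 = 27.55 mm
Layer 840–490 hPa: Δp = 350 hPa = 35000 Pa, q̄ = 0.0053 kg/kg → 0.0053 × 35000 / 9.8 = 18.93 mm
Layer 490–300 hPa: Δp = 190 hPa = 19000 Pa, q̄ = 0.002 kg/kg → 0.002 × 19000 / 9.8 = 3.88 mm
PW = 27.55 + 18.93 + 3.88 = 50.36 ≈ 50.4 mm.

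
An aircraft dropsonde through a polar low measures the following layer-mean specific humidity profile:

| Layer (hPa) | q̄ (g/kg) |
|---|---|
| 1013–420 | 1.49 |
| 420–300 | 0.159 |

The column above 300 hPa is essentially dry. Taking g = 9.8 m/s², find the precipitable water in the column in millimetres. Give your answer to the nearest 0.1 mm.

Precipitable water is the column-integrated vapour mass per unit area: PW = (1/g) Σ q̄ Δp, with q in kg/kg and Δp in Pa (1 kg/m² of water = 1 mm).
Layer 1013–420 hPa: Δp = 593 hPa = 59300 Pa, q̄ = 0.00149 kg/kg → 0.00149 × 59300 / 9.8 = 9.02 mm
Layer 420–300 hPa: Δp = 120 hPa = 12000 Pa, q̄ = 0.000159 kg/kg → 0.000159 × 12000 / 9.8 = 0.19 mm
PW = 9.02 + 0.19 = 9.21 ≈ 9.2 mm.

PW ≈ 9.2 mm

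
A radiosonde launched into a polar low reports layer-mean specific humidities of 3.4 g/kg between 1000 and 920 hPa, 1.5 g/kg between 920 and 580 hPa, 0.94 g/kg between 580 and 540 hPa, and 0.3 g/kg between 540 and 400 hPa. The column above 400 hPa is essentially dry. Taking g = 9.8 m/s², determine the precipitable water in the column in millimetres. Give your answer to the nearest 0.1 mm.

Precipitable water is the column-integrated vapour mass per unit area: PW = (1/g) Σ q̄ Δp, with q in kg/kg and Δp in Pa (1 kg/m² of water = 1 mm).
Layer 1000–920 hPa: Δp = 80 hPa = 8000 Pa, q̄ = 0.0034 kg/kg → 0.0034 × 8000 / 9.8 = 2.78 mm
Layer 920–580 hPa: Δp = 340 hPa = 34000 Pa, q̄ = 0.0015 kg/kg → 0.0015 × 34000 / 9.8 = 5.20 mm
Layer 580–540 hPa: Δp = 40 hPa = 4000 Pa, q̄ = 0.00094 kg/kg → 0.00094 × 4000 / 9.8 = 0.38 mm
Layer 540–400 hPa: Δp = 140 hPa = 14000 Pa, q̄ = 0.0003 kg/kg → 0.0003 × 14000 / 9.8 = 0.43 mm
PW = 2.78 + 5.20 + 0.38 + 0.43 = 8.79 ≈ 8.8 mm.

PW ≈ 8.8 mm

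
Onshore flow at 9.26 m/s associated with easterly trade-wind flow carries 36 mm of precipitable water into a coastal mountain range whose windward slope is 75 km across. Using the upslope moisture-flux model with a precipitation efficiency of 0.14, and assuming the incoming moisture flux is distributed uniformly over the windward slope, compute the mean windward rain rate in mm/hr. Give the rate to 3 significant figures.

Incoming column moisture flux per unit ridge length: F = V × PW = 9.26 × 36 = 333.36 mm·m/s.
Spread over the 75 km slope with efficiency ε = 0.14: R = ε·F/W = 0.14 × 333.36 / 75000 m = 6.223e-04 mm/s.
R = 6.223e-04 × 3600 = 2.24 mm/hr.

R ≈ 2.24 mm/hr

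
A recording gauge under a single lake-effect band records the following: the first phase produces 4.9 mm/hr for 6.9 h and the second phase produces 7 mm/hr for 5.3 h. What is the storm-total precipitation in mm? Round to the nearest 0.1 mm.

total ≈ 70.9 mm

Total = Σ Rᵢ Δtᵢ = 4.9 × 6.9 + 7 × 5.3
      = 33.81 + 37.1 = 70.9 mm.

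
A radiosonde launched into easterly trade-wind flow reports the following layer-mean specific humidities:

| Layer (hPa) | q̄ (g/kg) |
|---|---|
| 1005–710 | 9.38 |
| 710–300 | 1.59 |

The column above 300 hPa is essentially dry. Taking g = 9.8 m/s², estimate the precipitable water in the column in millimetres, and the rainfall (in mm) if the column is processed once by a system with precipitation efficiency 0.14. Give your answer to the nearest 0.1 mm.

PW ≈ 34.9 mm; rainfall ≈ 4.9 mm

Precipitable water is the column-integrated vapour mass per unit area: PW = (1/g) Σ q̄ Δp, with q in kg/kg and Δp in Pa (1 kg/m² of water = 1 mm).
Layer 1005–710 hPa: Δp = 295 hPa = 29500 Pa, q̄ = 0.00938 kg/kg → 0.00938 × 29500 / 9.8 = 28.24 mm
Layer 710–300 hPa: Δp = 410 hPa = 41000 Pa, q̄ = 0.00159 kg/kg → 0.00159 × 41000 / 9.8 = 6.65 mm
PW = 28.24 + 6.65 = 34.89 ≈ 34.9 mm.
Rainfall = ε × PW = 0.14 × 34.9 = 4.9 mm.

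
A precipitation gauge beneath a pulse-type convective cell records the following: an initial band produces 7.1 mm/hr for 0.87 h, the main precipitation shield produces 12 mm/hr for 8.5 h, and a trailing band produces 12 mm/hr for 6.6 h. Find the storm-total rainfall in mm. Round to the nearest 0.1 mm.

Total = Σ Rᵢ Δtᵢ = 7.1 × 0.87 + 12 × 8.5 + 12 × 6.6
      = 6.177 + 102 + 79.2 = 187.4 mm.

total ≈ 187.4 mm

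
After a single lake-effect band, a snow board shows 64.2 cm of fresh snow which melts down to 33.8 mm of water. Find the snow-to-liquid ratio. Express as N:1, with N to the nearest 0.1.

ratio ≈ 19.0

Ratio = snow depth / SWE = 642 mm / 33.8 mm = 19.0, i.e. 19.0:1.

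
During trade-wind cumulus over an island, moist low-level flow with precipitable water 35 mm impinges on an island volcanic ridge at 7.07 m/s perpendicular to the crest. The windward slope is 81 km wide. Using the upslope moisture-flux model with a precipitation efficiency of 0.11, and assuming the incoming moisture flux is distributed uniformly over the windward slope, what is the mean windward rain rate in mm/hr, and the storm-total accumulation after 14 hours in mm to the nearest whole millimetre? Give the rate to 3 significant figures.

Incoming column moisture flux per unit ridge length: F = V × PW = 7.07 × 35 = 247.45 mm·m/s.
Spread over the 81 km slope with efficiency ε = 0.11: R = ε·F/W = 0.11 × 247.45 / 81000 m = 3.360e-04 mm/s.
R = 3.360e-04 × 3600 = 1.21 mm/hr.
Over 14 h: total = 1.21 × 14 = 16.94 ≈ 17 mm.

R ≈ 1.21 mm/hr; total ≈ 17 mm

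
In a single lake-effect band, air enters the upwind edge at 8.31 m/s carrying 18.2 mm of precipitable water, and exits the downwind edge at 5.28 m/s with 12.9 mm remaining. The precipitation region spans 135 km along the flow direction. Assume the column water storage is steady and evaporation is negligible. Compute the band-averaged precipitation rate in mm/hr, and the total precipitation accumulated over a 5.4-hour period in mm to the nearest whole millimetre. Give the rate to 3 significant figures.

R ≈ 2.22 mm/hr; total ≈ 12 mm

Column moisture flux per unit crosswind length is F = V × PW.
Inflow: F_in = 8.31 × 18.2 = 151.242 mm·m/s
Outflow: F_out = 5.28 × 12.9 = 68.112 mm·m/s
Steady-state rate R = (F_in − F_out)/L = (151.242 − 68.112) / 135000 m = 6.158e-04 mm/s.
R = 6.158e-04 × 3600 = 2.22 mm/hr.
Over 5.4 h: total = 2.22 × 5.4 = 11.988 ≈ 12 mm.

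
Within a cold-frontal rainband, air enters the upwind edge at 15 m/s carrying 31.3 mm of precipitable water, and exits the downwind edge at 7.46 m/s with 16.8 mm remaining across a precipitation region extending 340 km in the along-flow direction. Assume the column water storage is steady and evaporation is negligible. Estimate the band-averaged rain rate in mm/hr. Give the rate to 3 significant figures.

R ≈ 3.64 mm/hr

Column moisture flux per unit crosswind length is F = V × PW.
Inflow: F_in = 15 × 31.3 = 469.5 mm·m/s
Outflow: F_out = 7.46 × 16.8 = 125.328 mm·m/s
Steady-state rate R = (F_in − F_out)/L = (469.5 − 125.328) / 340000 m = 1.012e-03 mm/s.
R = 1.012e-03 × 3600 = 3.64 mm/hr.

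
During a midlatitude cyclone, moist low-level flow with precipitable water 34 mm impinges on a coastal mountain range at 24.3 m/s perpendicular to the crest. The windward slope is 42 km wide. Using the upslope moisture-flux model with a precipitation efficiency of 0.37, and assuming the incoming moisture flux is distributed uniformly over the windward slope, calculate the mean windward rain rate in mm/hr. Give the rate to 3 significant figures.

Incoming column moisture flux per unit ridge length: F = V × PW = 24.3 × 34 = 826.2 mm·m/s.
Spread over the 42 km slope with efficiency ε = 0.37: R = ε·F/W = 0.37 × 826.2 / 42000 m = 7.278e-03 mm/s.
R = 7.278e-03 × 3600 = 26.2 mm/hr.

R ≈ 26.2 mm/hr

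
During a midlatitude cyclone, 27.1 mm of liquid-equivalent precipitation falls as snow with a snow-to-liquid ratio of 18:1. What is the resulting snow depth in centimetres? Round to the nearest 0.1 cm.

Snow depth = liquid × ratio = 27.1 mm × 18 = 487.8 mm = 48.8 cm.

snow depth ≈ 48.8 cm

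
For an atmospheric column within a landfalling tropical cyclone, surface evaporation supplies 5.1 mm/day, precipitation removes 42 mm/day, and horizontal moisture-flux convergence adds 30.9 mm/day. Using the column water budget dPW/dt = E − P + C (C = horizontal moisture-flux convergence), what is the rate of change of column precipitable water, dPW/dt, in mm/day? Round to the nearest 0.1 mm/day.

dPW/dt = E − P + C = 5.1 − 42 + (30.9) = -6.0 mm/day.

dPW/dt ≈ -6.0 mm/day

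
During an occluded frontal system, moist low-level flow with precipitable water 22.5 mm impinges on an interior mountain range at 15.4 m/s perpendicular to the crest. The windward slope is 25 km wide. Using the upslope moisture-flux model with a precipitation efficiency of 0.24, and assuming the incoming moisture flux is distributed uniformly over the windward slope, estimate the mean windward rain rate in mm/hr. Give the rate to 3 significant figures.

R ≈ 12.0 mm/hr

Incoming column moisture flux per unit ridge length: F = V × PW = 15.4 × 22.5 = 346.5 mm·m/s.
Spread over the 25 km slope with efficiency ε = 0.24: R = ε·F/W = 0.24 × 346.5 / 25000 m = 3.326e-03 mm/s.
R = 3.326e-03 × 3600 = 12.0 mm/hr.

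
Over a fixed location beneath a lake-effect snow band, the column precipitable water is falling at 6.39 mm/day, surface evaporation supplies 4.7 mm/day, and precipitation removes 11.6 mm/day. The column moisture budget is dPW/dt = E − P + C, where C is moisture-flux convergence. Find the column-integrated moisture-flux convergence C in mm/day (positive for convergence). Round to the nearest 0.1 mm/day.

dPW/dt = -6.39 mm/day.
C = dPW/dt − E + P = (-6.39) − 4.7 + 11.6 = 0.5 mm/day.

C ≈ 0.5 mm/day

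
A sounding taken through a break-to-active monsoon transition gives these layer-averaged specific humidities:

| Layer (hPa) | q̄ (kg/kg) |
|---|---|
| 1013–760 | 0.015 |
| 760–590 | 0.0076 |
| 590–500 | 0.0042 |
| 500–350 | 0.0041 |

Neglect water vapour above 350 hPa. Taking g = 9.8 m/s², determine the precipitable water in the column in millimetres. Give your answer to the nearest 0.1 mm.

Precipitable water is the column-integrated vapour mass per unit area: PW = (1/g) Σ q̄ Δp, with q in kg/kg and Δp in Pa (1 kg/m² of water = 1 mm).
Layer 1013–760 hPa: Δp = 253 hPa = 25300 Pa, q̄ = 0.015 kg/kg → 0.015 × 25300 / 9.8 = 38.72 mm
Layer 760–590 hPa: Δp = 170 hPa = 17000 Pa, q̄ = 0.0076 kg/kg → 0.0076 × 17000 / 9.8 = 13.18 mm
Layer 590–500 hPa: Δp = 90 hPa = 9000 Pa, q̄ = 0.0042 kg/kg → 0.0042 × 9000 / 9.8 = 3.86 mm
Layer 500–350 hPa: Δp = 150 hPa = 15000 Pa, q̄ = 0.0041 kg/kg → 0.0041 × 15000 / 9.8 = 6.28 mm
PW = 38.72 + 13.18 + 3.86 + 6.28 = 62.04 ≈ 62.0 mm.

PW ≈ 62.0 mm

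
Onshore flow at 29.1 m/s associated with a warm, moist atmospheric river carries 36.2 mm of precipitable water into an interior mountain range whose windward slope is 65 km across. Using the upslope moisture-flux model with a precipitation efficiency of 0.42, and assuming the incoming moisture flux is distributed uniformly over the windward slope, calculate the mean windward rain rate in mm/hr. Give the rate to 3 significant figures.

R ≈ 24.5 mm/hr

Incoming column moisture flux per unit ridge length: F = V × PW = 29.1 × 36.2 = 1053.42 mm·m/s.
Spread over the 65 km slope with efficiency ε = 0.42: R = ε·F/W = 0.42 × 1053.42 / 65000 m = 6.807e-03 mm/s.
R = 6.807e-03 × 3600 = 24.5 mm/hr.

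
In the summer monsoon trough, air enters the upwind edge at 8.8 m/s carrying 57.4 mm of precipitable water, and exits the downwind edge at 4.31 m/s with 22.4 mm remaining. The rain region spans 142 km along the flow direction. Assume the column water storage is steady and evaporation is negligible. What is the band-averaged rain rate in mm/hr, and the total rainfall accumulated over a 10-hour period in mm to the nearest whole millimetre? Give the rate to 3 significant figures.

Column moisture flux per unit crosswind length is F = V × PW.
Inflow: F_in = 8.8 × 57.4 = 505.12 mm·m/s
Outflow: F_out = 4.31 × 22.4 = 96.544 mm·m/s
Steady-state rate R = (F_in − F_out)/L = (505.12 − 96.544) / 142000 m = 2.877e-03 mm/s.
R = 2.877e-03 × 3600 = 10.4 mm/hr.
Over 10 h: total = 10.4 × 10 = 104 mm.

R ≈ 10.4 mm/hr; total ≈ 104 mm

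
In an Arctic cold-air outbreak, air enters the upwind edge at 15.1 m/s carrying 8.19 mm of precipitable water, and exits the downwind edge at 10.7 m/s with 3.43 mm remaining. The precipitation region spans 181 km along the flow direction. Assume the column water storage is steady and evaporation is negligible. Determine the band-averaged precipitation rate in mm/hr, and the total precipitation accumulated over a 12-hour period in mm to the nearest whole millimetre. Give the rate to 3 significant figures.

R ≈ 1.73 mm/hr; total ≈ 21 mm

Column moisture flux per unit crosswind length is F = V × PW.
Inflow: F_in = 15.1 × 8.19 = 123.669 mm·m/s
Outflow: F_out = 10.7 × 3.43 = 36.701 mm·m/s
Steady-state rate R = (F_in − F_out)/L = (123.669 − 36.701) / 181000 m = 4.805e-04 mm/s.
R = 4.805e-04 × 3600 = 1.73 mm/hr.
Over 12 h: total = 1.73 × 12 = 20.76 ≈ 21 mm.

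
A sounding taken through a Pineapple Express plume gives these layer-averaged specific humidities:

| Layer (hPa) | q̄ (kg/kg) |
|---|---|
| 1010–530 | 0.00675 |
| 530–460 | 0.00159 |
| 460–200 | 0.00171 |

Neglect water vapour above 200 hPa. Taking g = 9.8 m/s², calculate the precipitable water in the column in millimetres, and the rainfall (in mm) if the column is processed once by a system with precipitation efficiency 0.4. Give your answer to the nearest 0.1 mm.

PW ≈ 38.7 mm; rainfall ≈ 15.5 mm

Precipitable water is the column-integrated vapour mass per unit area: PW = (1/g) Σ q̄ Δp, with q in kg/kg and Δp in Pa (1 kg/m² of water = 1 mm).
Layer 1010–530 hPa: Δp = 480 hPa = 48000 Pa, q̄ = 0.00675 kg/kg → 0.00675 × 48000 / 9.8 = 33.06 mm
Layer 530–460 hPa: Δp = 70 hPa = 7000 Pa, q̄ = 0.00159 kg/kg → 0.00159 × 7000 / 9.8 = 1.14 mm
Layer 460–200 hPa: Δp = 260 hPa = 26000 Pa, q̄ = 0.00171 kg/kg → 0.00171 × 26000 / 9.8 = 4.54 mm
PW = 33.06 + 1.14 + 4.54 = 38.74 ≈ 38.7 mm.
Rainfall = ε × PW = 0.4 × 38.7 = 15.5 mm.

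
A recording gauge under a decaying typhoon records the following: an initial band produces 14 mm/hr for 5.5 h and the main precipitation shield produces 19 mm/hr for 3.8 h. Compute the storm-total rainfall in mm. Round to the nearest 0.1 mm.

Total = Σ Rᵢ Δtᵢ = 14 × 5.5 + 19 × 3.8
      = 77 + 72.2 = 149.2 mm.

total ≈ 149.2 mm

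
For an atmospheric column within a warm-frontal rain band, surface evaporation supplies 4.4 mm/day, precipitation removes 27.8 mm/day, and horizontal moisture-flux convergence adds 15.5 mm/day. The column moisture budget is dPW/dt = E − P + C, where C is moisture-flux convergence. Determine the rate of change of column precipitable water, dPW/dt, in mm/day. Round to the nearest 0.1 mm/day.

dPW/dt = E − P + C = 4.4 − 27.8 + (15.5) = -7.9 mm/day.

dPW/dt ≈ -7.9 mm/day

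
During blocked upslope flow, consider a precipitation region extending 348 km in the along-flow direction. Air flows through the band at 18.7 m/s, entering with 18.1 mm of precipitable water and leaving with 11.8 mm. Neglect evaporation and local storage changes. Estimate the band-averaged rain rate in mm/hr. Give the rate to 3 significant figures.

Column moisture flux per unit crosswind length is F = V × PW.
Inflow: F_in = 18.7 × 18.1 = 338.47 mm·m/s
Outflow: F_out = 18.7 × 11.8 = 220.66 mm·m/s
Steady-state rate R = (F_in − F_out)/L = (338.47 − 220.66) / 348000 m = 3.385e-04 mm/s.
R = 3.385e-04 × 3600 = 1.22 mm/hr.

R ≈ 1.22 mm/hr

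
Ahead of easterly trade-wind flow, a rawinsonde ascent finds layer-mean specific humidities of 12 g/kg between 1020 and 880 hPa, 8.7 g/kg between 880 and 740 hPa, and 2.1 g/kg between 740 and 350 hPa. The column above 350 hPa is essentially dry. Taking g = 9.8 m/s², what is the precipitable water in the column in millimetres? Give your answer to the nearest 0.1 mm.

PW ≈ 37.9 mm

Precipitable water is the column-integrated vapour mass per unit area: PW = (1/g) Σ q̄ Δp, with q in kg/kg and Δp in Pa (1 kg/m² of water = 1 mm).
Layer 1020–880 hPa: Δp = 140 hPa = 14000 Pa, q̄ = 0.012 kg/kg → 0.012 × 14000 / 9.8 = 17.14 mm
Layer 880–740 hPa: Δp = 140 hPa = 14000 Pa, q̄ = 0.0087 kg/kg → 0.0087 × 14000 / 9.8 = 12.43 mm
Layer 740–350 hPa: Δp = 390 hPa = 39000 Pa, q̄ = 0.0021 kg/kg → 0.0021 × 39000 / 9.8 = 8.36 mm
PW = 17.14 + 12.43 + 8.36 = 37.93 ≈ 37.9 mm.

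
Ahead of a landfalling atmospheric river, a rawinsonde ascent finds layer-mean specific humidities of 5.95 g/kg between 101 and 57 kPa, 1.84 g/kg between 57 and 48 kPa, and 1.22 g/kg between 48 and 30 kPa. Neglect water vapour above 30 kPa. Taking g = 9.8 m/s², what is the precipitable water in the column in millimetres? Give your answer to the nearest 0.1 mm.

PW ≈ 30.6 mm

Precipitable water is the column-integrated vapour mass per unit area: PW = (1/g) Σ q̄ Δp, with q in kg/kg and Δp in Pa (1 kg/m² of water = 1 mm).
Layer 101–57 kPa: Δp = 440 hPa = 44000 Pa, q̄ = 0.00595 kg/kg → 0.00595 × 44000 / 9.8 = 26.71 mm
Layer 57–48 kPa: Δp = 90 hPa = 9000 Pa, q̄ = 0.00184 kg/kg → 0.00184 × 9000 / 9.8 = 1.69 mm
Layer 48–30 kPa: Δp = 180 hPa = 18000 Pa, q̄ = 0.00122 kg/kg → 0.00122 × 18000 / 9.8 = 2.24 mm
PW = 26.71 + 1.69 + 2.24 = 30.64 ≈ 30.6 mm.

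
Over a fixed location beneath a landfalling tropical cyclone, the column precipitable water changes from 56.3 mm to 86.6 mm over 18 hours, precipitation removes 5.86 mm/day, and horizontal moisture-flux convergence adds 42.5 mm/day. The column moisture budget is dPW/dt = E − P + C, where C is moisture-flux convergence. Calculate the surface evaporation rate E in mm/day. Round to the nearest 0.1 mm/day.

E ≈ 3.8 mm/day

dPW/dt = (86.6 − 56.3) mm / (18/24 day) = +40.400 mm/day.
E = dPW/dt + P − C = (+40.400) + 5.86 − (42.5) = 3.8 mm/day.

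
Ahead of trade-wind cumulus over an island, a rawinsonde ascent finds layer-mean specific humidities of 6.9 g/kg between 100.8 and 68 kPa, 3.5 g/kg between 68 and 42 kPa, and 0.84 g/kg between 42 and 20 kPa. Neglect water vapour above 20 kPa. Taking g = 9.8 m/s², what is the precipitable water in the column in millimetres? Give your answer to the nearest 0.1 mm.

Precipitable water is the column-integrated vapour mass per unit area: PW = (1/g) Σ q̄ Δp, with q in kg/kg and Δp in Pa (1 kg/m² of water = 1 mm).
Layer 100.8–68 kPa: Δp = 328 hPa = 32800 Pa, q̄ = 0.0069 kg/kg → 0.0069 × 32800 / 9.8 = 23.09 mm
Layer 68–42 kPa: Δp = 260 hPa = 26000 Pa, q̄ = 0.0035 kg/kg → 0.0035 × 26000 / 9.8 = 9.29 mm
Layer 42–20 kPa: Δp = 220 hPa = 22000 Pa, q̄ = 0.00084 kg/kg → 0.00084 × 22000 / 9.8 = 1.89 mm
PW = 23.09 + 9.29 + 1.89 = 34.27 ≈ 34.3 mm.

PW ≈ 34.3 mm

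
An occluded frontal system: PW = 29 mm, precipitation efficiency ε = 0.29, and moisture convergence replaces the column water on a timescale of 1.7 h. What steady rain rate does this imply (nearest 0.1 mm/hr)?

Each overturning extracts ε × PW = 0.29 × 29 = 8.41 mm.
Rate = ε·PW / τ = 8.41 / 1.7 h = 4.9 mm/hr.

R ≈ 4.9 mm/hr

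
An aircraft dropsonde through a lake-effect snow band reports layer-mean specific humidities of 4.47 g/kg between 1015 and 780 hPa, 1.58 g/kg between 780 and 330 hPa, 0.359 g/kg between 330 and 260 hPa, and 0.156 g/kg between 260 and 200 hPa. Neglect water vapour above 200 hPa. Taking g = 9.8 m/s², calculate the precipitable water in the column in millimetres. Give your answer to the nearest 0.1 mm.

PW ≈ 18.3 mm

Precipitable water is the column-integrated vapour mass per unit area: PW = (1/g) Σ q̄ Δp, with q in kg/kg and Δp in Pa (1 kg/m² of water = 1 mm).
Layer 1015–780 hPa: Δp = 235 hPa = 23500 Pa, q̄ = 0.00447 kg/kg → 0.00447 × 23500 / 9.8 = 10.72 mm
Layer 780–330 hPa: Δp = 450 hPa = 45000 Pa, q̄ = 0.00158 kg/kg → 0.00158 × 45000 / 9.8 = 7.26 mm
Layer 330–260 hPa: Δp = 70 hPa = 7000 Pa, q̄ = 0.000359 kg/kg → 0.000359 × 7000 / 9.8 = 0.26 mm
Layer 260–200 hPa: Δp = 60 hPa = 6000 Pa, q̄ = 0.000156 kg/kg → 0.000156 × 6000 / 9.8 = 0.10 mm
PW = 10.72 + 7.26 + 0.26 + 0.10 = 18.34 ≈ 18.3 mm.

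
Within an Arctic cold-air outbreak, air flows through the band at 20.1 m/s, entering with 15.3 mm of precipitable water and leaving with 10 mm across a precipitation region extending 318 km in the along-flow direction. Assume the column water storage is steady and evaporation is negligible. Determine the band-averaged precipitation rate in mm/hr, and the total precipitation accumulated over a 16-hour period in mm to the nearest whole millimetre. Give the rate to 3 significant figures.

Column moisture flux per unit crosswind length is F = V × PW.
Inflow: F_in = 20.1 × 15.3 = 307.53 mm·m/s
Outflow: F_out = 20.1 × 10 = 201 mm·m/s
Steady-state rate R = (F_in − F_out)/L = (307.53 − 201) / 318000 m = 3.350e-04 mm/s.
R = 3.350e-04 × 3600 = 1.21 mm/hr.
Over 16 h: total = 1.21 × 16 = 19.36 ≈ 19 mm.

R ≈ 1.21 mm/hr; total ≈ 19 mm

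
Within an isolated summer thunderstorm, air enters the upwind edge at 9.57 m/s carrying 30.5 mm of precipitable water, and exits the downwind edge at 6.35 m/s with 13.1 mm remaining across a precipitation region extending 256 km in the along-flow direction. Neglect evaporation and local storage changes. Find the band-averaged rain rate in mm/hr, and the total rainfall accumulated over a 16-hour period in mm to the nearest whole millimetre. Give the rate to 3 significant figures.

R ≈ 2.93 mm/hr; total ≈ 47 mm

Column moisture flux per unit crosswind length is F = V × PW.
Inflow: F_in = 9.57 × 30.5 = 291.885 mm·m/s
Outflow: F_out = 6.35 × 13.1 = 83.185 mm·m/s
Steady-state rate R = (F_in − F_out)/L = (291.885 − 83.185) / 256000 m = 8.152e-04 mm/s.
R = 8.152e-04 × 3600 = 2.93 mm/hr.
Over 16 h: total = 2.93 × 16 = 46.88 ≈ 47 mm.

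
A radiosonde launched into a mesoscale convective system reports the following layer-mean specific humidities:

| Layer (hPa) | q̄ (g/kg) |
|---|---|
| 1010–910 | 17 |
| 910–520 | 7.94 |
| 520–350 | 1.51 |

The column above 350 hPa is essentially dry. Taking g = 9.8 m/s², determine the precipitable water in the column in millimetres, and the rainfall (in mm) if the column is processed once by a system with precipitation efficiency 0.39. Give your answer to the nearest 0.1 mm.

Precipitable water is the column-integrated vapour mass per unit area: PW = (1/g) Σ q̄ Δp, with q in kg/kg and Δp in Pa (1 kg/m² of water = 1 mm).
Layer 1010–910 hPa: Δp = 100 hPa = 10000 Pa, q̄ = 0.017 kg/kg → 0.017 × 10000 / 9.8 = 17.35 mm
Layer 910–520 hPa: Δp = 390 hPa = 39000 Pa, q̄ = 0.00794 kg/kg → 0.00794 × 39000 / 9.8 = 31.60 mm
Layer 520–350 hPa: Δp = 170 hPa = 17000 Pa, q̄ = 0.00151 kg/kg → 0.00151 × 17000 / 9.8 = 2.62 mm
PW = 17.35 + 31.60 + 2.62 = 51.57 ≈ 51.6 mm.
Rainfall = ε × PW = 0.39 × 51.6 = 20.1 mm.

PW ≈ 51.6 mm; rainfall ≈ 20.1 mm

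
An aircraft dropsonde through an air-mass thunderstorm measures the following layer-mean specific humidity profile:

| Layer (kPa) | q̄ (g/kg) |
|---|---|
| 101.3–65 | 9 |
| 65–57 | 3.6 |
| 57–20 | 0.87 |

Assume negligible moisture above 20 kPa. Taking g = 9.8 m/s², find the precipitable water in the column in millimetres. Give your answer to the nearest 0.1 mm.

PW ≈ 39.6 mm

Precipitable water is the column-integrated vapour mass per unit area: PW = (1/g) Σ q̄ Δp, with q in kg/kg and Δp in Pa (1 kg/m² of water = 1 mm).
Layer 101.3–65 kPa: Δp = 363 hPa = 36300 Pa, q̄ = 0.009 kg/kg → 0.009 × 36300 / 9.8 = 33.34 mm
Layer 65–57 kPa: Δp = 80 hPa = 8000 Pa, q̄ = 0.0036 kg/kg → 0.0036 × 8000 / 9.8 = 2.94 mm
Layer 57–20 kPa: Δp = 370 hPa = 37000 Pa, q̄ = 0.00087 kg/kg → 0.00087 × 37000 / 9.8 = 3.28 mm
PW = 33.34 + 2.94 + 3.28 = 39.56 ≈ 39.6 mm.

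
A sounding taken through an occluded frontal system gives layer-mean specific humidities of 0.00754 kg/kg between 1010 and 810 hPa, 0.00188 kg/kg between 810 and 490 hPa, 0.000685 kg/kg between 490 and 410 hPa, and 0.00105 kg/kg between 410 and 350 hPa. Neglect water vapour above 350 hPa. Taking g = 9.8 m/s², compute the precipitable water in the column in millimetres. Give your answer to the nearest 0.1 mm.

PW ≈ 22.7 mm

Precipitable water is the column-integrated vapour mass per unit area: PW = (1/g) Σ q̄ Δp, with q in kg/kg and Δp in Pa (1 kg/m² of water = 1 mm).
Layer 1010–810 hPa: Δp = 200 hPa = 20000 Pa, q̄ = 0.00754 kg/kg → 0.00754 × 20000 / 9.8 = 15.39 mm
Layer 810–490 hPa: Δp = 320 hPa = 32000 Pa, q̄ = 0.00188 kg/kg → 0.00188 × 32000 / 9.8 = 6.14 mm
Layer 490–410 hPa: Δp = 80 hPa = 8000 Pa, q̄ = 0.000685 kg/kg → 0.000685 × 8000 / 9.8 = 0.56 mm
Layer 410–350 hPa: Δp = 60 hPa = 6000 Pa, q̄ = 0.00105 kg/kg → 0.00105 × 6000 / 9.8 = 0.64 mm
PW = 15.39 + 6.14 + 0.56 + 0.64 = 22.73 ≈ 22.7 mm.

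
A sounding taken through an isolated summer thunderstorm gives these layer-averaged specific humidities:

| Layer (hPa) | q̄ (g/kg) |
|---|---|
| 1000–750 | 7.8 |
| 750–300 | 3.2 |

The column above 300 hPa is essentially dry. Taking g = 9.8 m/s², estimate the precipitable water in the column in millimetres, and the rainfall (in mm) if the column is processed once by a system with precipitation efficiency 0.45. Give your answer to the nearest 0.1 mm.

Precipitable water is the column-integrated vapour mass per unit area: PW = (1/g) Σ q̄ Δp, with q in kg/kg and Δp in Pa (1 kg/m² of water = 1 mm).
Layer 1000–750 hPa: Δp = 250 hPa = 25000 Pa, q̄ = 0.0078 kg/kg → 0.0078 × 25000 / 9.8 = 19.90 mm
Layer 750–300 hPa: Δp = 450 hPa = 45000 Pa, q̄ = 0.0032 kg/kg → 0.0032 × 45000 / 9.8 = 14.69 mm
PW = 19.90 + 14.69 = 34.59 ≈ 34.6 mm.
Rainfall = ε × PW = 0.45 × 34.6 = 15.6 mm.

PW ≈ 34.6 mm; rainfall ≈ 15.6 mm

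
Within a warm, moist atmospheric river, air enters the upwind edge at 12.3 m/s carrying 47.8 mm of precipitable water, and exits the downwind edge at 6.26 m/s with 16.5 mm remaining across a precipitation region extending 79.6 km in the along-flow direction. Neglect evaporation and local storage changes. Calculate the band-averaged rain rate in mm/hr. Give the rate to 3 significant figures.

Column moisture flux per unit crosswind length is F = V × PW.
Inflow: F_in = 12.3 × 47.8 = 587.94 mm·m/s
Outflow: F_out = 6.26 × 16.5 = 103.29 mm·m/s
Steady-state rate R = (F_in − F_out)/L = (587.94 − 103.29) / 79600 m = 6.089e-03 mm/s.
R = 6.089e-03 × 3600 = 21.9 mm/hr.

R ≈ 21.9 mm/hr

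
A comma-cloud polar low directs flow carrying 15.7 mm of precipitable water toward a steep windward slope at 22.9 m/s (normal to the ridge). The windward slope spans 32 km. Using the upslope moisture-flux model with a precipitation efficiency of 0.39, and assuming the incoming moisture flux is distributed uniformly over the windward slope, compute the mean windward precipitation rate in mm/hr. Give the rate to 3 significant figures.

R ≈ 15.8 mm/hr

Incoming column moisture flux per unit ridge length: F = V × PW = 22.9 × 15.7 = 359.53 mm·m/s.
Spread over the 32 km slope with efficiency ε = 0.39: R = ε·F/W = 0.39 × 359.53 / 32000 m = 4.382e-03 mm/s.
R = 4.382e-03 × 3600 = 15.8 mm/hr.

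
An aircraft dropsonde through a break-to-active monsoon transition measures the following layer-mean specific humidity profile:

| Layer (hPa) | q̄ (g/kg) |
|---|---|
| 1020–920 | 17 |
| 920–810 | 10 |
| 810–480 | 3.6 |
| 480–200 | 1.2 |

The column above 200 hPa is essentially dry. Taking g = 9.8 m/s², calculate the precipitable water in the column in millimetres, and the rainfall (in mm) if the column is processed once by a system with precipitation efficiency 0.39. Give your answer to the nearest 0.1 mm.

Precipitable water is the column-integrated vapour mass per unit area: PW = (1/g) Σ q̄ Δp, with q in kg/kg and Δp in Pa (1 kg/m² of water = 1 mm).
Layer 1020–920 hPa: Δp = 100 hPa = 10000 Pa, q̄ = 0.017 kg/kg → 0.017 × 10000 / 9.8 = 17.35 mm
Layer 920–810 hPa: Δp = 110 hPa = 11000 Pa, q̄ = 0.01 kg/kg → 0.01 × 11000 / 9.8 = 11.22 mm
Layer 810–480 hPa: Δp = 330 hPa = 33000 Pa, q̄ = 0.0036 kg/kg → 0.0036 × 33000 / 9.8 = 12.12 mm
Layer 480–200 hPa: Δp = 280 hPa = 28000 Pa, q̄ = 0.0012 kg/kg → 0.0012 × 28000 / 9.8 = 3.43 mm
PW = 17.35 + 11.22 + 12.12 + 3.43 = 44.12 ≈ 44.1 mm.
Rainfall = ε × PW = 0.39 × 44.1 = 17.2 mm.

PW ≈ 44.1 mm; rainfall ≈ 17.2 mm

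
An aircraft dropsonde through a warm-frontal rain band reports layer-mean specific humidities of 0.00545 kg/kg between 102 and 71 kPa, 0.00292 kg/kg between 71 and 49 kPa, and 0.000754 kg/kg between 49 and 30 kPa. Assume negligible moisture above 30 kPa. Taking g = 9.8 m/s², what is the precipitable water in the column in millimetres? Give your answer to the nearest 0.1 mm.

PW ≈ 25.3 mm

Precipitable water is the column-integrated vapour mass per unit area: PW = (1/g) Σ q̄ Δp, with q in kg/kg and Δp in Pa (1 kg/m² of water = 1 mm).
Layer 102–71 kPa: Δp = 310 hPa = 31000 Pa, q̄ = 0.00545 kg/kg → 0.00545 × 31000 / 9.8 = 17.24 mm
Layer 71–49 kPa: Δp = 220 hPa = 22000 Pa, q̄ = 0.00292 kg/kg → 0.00292 × 22000 / 9.8 = 6.56 mm
Layer 49–30 kPa: Δp = 190 hPa = 19000 Pa, q̄ = 0.000754 kg/kg → 0.000754 × 19000 / 9.8 = 1.46 mm
PW = 17.24 + 6.56 + 1.46 = 25.26 ≈ 25.3 mm.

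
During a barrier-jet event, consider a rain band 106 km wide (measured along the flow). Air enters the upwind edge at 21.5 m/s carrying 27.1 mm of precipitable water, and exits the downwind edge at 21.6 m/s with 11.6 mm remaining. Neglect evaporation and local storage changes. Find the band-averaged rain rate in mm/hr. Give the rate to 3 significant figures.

R ≈ 11.3 mm/hr

Column moisture flux per unit crosswind length is F = V × PW.
Inflow: F_in = 21.5 × 27.1 = 582.65 mm·m/s
Outflow: F_out = 21.6 × 11.6 = 250.56 mm·m/s
Steady-state rate R = (F_in − F_out)/L = (582.65 − 250.56) / 106000 m = 3.133e-03 mm/s.
R = 3.133e-03 × 3600 = 11.3 mm/hr.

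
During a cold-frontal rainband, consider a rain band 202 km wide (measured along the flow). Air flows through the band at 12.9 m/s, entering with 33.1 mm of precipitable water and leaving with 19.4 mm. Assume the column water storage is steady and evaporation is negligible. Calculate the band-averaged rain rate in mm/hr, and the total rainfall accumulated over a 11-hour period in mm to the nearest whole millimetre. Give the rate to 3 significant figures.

R ≈ 3.15 mm/hr; total ≈ 35 mm

Column moisture flux per unit crosswind length is F = V × PW.
Inflow: F_in = 12.9 × 33.1 = 426.99 mm·m/s
Outflow: F_out = 12.9 × 19.4 = 250.26 mm·m/s
Steady-state rate R = (F_in − F_out)/L = (426.99 − 250.26) / 202000 m = 8.749e-04 mm/s.
R = 8.749e-04 × 3600 = 3.15 mm/hr.
Over 11 h: total = 3.15 × 11 = 34.65 ≈ 35 mm.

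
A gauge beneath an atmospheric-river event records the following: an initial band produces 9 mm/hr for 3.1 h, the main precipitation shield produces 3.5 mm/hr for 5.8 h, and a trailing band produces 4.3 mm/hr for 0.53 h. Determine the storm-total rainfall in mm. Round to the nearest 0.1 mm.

total ≈ 50.5 mm

Total = Σ Rᵢ Δtᵢ = 9 × 3.1 + 3.5 × 5.8 + 4.3 × 0.53
      = 27.9 + 20.3 + 2.279 = 50.5 mm.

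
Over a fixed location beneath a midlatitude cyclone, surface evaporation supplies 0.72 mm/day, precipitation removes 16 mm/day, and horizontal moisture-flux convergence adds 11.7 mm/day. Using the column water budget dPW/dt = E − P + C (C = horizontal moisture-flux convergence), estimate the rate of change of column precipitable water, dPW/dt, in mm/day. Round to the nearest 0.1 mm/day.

dPW/dt ≈ -3.6 mm/day

dPW/dt = E − P + C = 0.72 − 16 + (11.7) = -3.6 mm/day.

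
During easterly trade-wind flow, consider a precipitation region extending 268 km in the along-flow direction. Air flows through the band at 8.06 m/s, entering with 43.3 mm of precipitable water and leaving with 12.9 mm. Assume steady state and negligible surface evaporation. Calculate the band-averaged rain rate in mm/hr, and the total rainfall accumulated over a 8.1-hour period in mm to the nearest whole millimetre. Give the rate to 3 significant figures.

Column moisture flux per unit crosswind length is F = V × PW.
Inflow: F_in = 8.06 × 43.3 = 348.998 mm·m/s
Outflow: F_out = 8.06 × 12.9 = 103.974 mm·m/s
Steady-state rate R = (F_in − F_out)/L = (348.998 − 103.974) / 268000 m = 9.143e-04 mm/s.
R = 9.143e-04 × 3600 = 3.29 mm/hr.
Over 8.1 h: total = 3.29 × 8.1 = 26.649 ≈ 27 mm.

R ≈ 3.29 mm/hr; total ≈ 27 mm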